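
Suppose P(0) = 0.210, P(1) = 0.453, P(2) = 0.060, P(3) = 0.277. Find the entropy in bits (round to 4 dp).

H = −Σ pᵢ log₂ pᵢ.
−0.210·log₂(0.210) = 0.4728
−0.453·log₂(0.453) = 0.5175
−0.060·log₂(0.060) = 0.2435
−0.277·log₂(0.277) = 0.5130
Sum ≈ 1.7469 → 1.7469 bits.

1.7469 bits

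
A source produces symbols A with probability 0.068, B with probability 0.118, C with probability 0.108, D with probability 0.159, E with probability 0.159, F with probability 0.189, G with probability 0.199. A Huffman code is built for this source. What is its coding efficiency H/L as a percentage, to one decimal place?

98.1%

Entropy H = −Σ p log₂ p ≈ 2.7357 bits.
Huffman merges: 17/250+27/250→22/125; 59/500+159/1000→277/1000; 159/1000+22/125→67/200; 189/1000+199/1000→97/250; 277/1000+67/200→153/250; 97/250+153/250→1. L = 697/250 ≈ 2.7880.
Efficiency = H/L = 2.7357/2.7880 = 98.1%.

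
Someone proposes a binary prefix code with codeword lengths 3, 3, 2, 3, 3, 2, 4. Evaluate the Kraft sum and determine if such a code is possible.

With common denominator 2^4 = 16: Σ 2^(−ℓᵢ) = 2/16 + 2/16 + 4/16 + 2/16 + 2/16 + 4/16 + 1/16 = 17/16 = 1.0625.
Kraft's inequality requires Σ ≤ 1; here Σ = 1.0625 > 1, so no such prefix code exists.

1.0625; no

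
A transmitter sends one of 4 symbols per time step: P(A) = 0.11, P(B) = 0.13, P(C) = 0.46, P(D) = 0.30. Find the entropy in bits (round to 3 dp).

H = −Σ pᵢ log₂ pᵢ.
−0.11·log₂(0.11) = 0.3503
−0.13·log₂(0.13) = 0.3826
−0.46·log₂(0.46) = 0.5153
−0.30·log₂(0.30) = 0.5211
Sum ≈ 1.7694 → 1.769 bits.

1.769 bits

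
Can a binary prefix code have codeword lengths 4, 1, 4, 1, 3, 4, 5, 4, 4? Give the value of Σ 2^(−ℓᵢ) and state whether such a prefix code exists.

With common denominator 2^5 = 32: Σ 2^(−ℓᵢ) = 2/32 + 16/32 + 2/32 + 16/32 + 4/32 + 2/32 + 1/32 + 2/32 + 2/32 = 47/32 = 1.46875.
Kraft's inequality requires Σ ≤ 1; here Σ = 1.46875 > 1, so no such prefix code exists.

1.46875; no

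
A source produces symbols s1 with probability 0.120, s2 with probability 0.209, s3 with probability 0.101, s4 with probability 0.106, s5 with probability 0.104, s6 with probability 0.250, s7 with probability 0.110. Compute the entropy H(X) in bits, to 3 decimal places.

H = −Σ pᵢ log₂ pᵢ.
−0.120·log₂(0.120) = 0.3671
−0.209·log₂(0.209) = 0.4720
−0.101·log₂(0.101) = 0.3341
−0.106·log₂(0.106) = 0.3432
−0.104·log₂(0.104) = 0.3396
−0.250·log₂(0.250) = 0.5000
−0.110·log₂(0.110) = 0.3503
Sum ≈ 2.7062 → 2.706 bits.

2.706 bits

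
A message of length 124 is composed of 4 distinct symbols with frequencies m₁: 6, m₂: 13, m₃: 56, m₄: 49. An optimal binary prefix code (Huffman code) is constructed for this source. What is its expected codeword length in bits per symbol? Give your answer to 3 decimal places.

1.702 bits/symbol

Probabilities are the counts divided by 124.
Repeatedly combine the two least-probable nodes; the expected code length is the sum of the merged weights.
merge 3/62 + 13/124 → 19/124
merge 19/124 + 49/124 → 17/31
merge 14/31 + 17/31 → 1
L = 19/124 + 17/31 + 1 = 211/124 ≈ 1.702 bits/symbol.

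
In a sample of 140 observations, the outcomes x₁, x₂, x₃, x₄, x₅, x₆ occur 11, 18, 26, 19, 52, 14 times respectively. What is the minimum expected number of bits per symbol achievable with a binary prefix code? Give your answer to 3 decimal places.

Probabilities are the counts divided by 140.
Repeatedly combine the two least-probable nodes; the expected code length is the sum of the merged weights.
merge 11/140 + 1/10 → 5/28
merge 9/70 + 19/140 → 37/140
merge 5/28 + 13/70 → 51/140
merge 37/140 + 51/140 → 22/35
merge 13/35 + 22/35 → 1
L = 5/28 + 37/140 + 51/140 + 22/35 + 1 = 341/140 ≈ 2.436 bits/symbol.

2.436 bits/symbol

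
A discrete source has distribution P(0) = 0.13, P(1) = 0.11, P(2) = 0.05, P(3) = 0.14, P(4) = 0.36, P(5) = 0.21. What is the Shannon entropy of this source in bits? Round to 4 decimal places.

2.3496 bits

H = −Σ pᵢ log₂ pᵢ.
−0.13·log₂(0.13) = 0.3826
−0.11·log₂(0.11) = 0.3503
−0.05·log₂(0.05) = 0.2161
−0.14·log₂(0.14) = 0.3971
−0.36·log₂(0.36) = 0.5306
−0.21·log₂(0.21) = 0.4728
Sum ≈ 2.3496 → 2.3496 bits.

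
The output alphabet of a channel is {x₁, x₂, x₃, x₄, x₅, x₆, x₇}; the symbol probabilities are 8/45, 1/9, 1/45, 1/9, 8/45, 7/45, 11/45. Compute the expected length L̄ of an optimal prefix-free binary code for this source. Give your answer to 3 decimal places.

2.711 bits/symbol

Repeatedly combine the two least-probable nodes; the expected code length is the sum of the merged weights.
merge 1/45 + 1/9 → 2/15
merge 1/9 + 2/15 → 11/45
merge 7/45 + 8/45 → 1/3
merge 8/45 + 11/45 → 19/45
merge 11/45 + 1/3 → 26/45
merge 19/45 + 26/45 → 1
L = 2/15 + 11/45 + 1/3 + 19/45 + 26/45 + 1 = 122/45 ≈ 2.711 bits/symbol.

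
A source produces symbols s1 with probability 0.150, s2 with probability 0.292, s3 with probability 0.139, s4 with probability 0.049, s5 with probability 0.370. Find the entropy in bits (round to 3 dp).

H = −Σ pᵢ log₂ pᵢ.
−0.150·log₂(0.150) = 0.4105
−0.292·log₂(0.292) = 0.5186
−0.139·log₂(0.139) = 0.3957
−0.049·log₂(0.049) = 0.2132
−0.370·log₂(0.370) = 0.5307
Sum ≈ 2.0688 → 2.069 bits.

2.069 bits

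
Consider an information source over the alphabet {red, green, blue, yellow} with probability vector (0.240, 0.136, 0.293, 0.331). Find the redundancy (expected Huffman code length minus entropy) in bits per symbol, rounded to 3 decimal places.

0.068 bits

Entropy H = −Σ p log₂ p ≈ 1.9325 bits.
Huffman merges: 17/125+6/25→47/125; 293/1000+331/1000→78/125; 47/125+78/125→1. L = 2 ≈ 2.0000.
L − H = 2.0000 − 1.9325 = 0.068 bits.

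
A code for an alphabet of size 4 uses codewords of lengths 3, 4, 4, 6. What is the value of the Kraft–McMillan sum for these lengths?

0.265625

With common denominator 2^6 = 64: Σ 2^(−ℓᵢ) = 8/64 + 4/64 + 4/64 + 1/64 = 17/64 = 0.265625.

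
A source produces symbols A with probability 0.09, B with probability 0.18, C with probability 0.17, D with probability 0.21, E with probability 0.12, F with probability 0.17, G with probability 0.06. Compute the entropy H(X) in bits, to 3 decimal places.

2.711 bits

H = −Σ pᵢ log₂ pᵢ.
−0.09·log₂(0.09) = 0.3127
−0.18·log₂(0.18) = 0.4453
−0.17·log₂(0.17) = 0.4346
−0.21·log₂(0.21) = 0.4728
−0.12·log₂(0.12) = 0.3671
−0.17·log₂(0.17) = 0.4346
−0.06·log₂(0.06) = 0.2435
Sum ≈ 2.7106 → 2.711 bits.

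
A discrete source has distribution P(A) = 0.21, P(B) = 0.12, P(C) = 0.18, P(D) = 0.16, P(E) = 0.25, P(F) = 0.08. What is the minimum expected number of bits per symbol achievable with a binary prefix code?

2.54 bits/symbol

Repeatedly combine the two least-probable nodes; the expected code length is the sum of the merged weights.
merge 2/25 + 3/25 → 1/5
merge 4/25 + 9/50 → 17/50
merge 1/5 + 21/100 → 41/100
merge 1/4 + 17/50 → 59/100
merge 41/100 + 59/100 → 1
L = 1/5 + 17/50 + 41/100 + 59/100 + 1 = 127/50 = 2.54 bits/symbol.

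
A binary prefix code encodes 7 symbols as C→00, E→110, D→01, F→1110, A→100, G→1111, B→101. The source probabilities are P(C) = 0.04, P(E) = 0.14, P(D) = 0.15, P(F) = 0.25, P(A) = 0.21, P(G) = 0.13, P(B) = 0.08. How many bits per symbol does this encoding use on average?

L̄ = Σ pᵢ·ℓᵢ = 0.04·2 + 0.14·3 + 0.15·2 + 0.25·4 + 0.21·3 + 0.13·4 + 0.08·3 = 3.19 bits/symbol.

3.19 bits/symbol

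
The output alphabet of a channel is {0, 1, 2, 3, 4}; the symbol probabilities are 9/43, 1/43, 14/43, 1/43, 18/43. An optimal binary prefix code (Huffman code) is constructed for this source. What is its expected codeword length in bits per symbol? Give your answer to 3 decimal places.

Repeatedly combine the two least-probable nodes; the expected code length is the sum of the merged weights.
merge 1/43 + 1/43 → 2/43
merge 2/43 + 9/43 → 11/43
merge 11/43 + 14/43 → 25/43
merge 18/43 + 25/43 → 1
L = 2/43 + 11/43 + 25/43 + 1 = 81/43 ≈ 1.884 bits/symbol.

1.884 bits/symbol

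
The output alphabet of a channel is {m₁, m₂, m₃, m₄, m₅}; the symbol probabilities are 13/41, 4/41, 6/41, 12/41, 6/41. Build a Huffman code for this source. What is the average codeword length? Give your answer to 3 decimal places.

2.244 bits/symbol

Repeatedly combine the two least-probable nodes; the expected code length is the sum of the merged weights.
merge 4/41 + 6/41 → 10/41
merge 6/41 + 10/41 → 16/41
merge 12/41 + 13/41 → 25/41
merge 16/41 + 25/41 → 1
L = 10/41 + 16/41 + 25/41 + 1 = 92/41 ≈ 2.244 bits/symbol.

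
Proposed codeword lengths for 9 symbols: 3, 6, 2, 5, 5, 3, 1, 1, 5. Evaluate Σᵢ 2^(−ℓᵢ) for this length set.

With common denominator 2^6 = 64: Σ 2^(−ℓᵢ) = 8/64 + 1/64 + 16/64 + 2/64 + 2/64 + 8/64 + 32/64 + 32/64 + 2/64 = 103/64 = 1.609375.

1.609375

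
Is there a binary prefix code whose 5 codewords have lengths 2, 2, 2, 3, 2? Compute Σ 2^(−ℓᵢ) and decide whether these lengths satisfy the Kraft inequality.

1.125; no

With common denominator 2^3 = 8: Σ 2^(−ℓᵢ) = 2/8 + 2/8 + 2/8 + 1/8 + 2/8 = 9/8 = 1.125.
Kraft's inequality requires Σ ≤ 1; here Σ = 1.125 > 1, so no such prefix code exists.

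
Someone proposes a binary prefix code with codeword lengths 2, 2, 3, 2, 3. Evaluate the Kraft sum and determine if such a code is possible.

1; yes

With common denominator 2^3 = 8: Σ 2^(−ℓᵢ) = 2/8 + 2/8 + 1/8 + 2/8 + 1/8 = 8/8 = 1.
Kraft's inequality requires Σ ≤ 1; here Σ = 1 ≤ 1, so such a prefix code exists.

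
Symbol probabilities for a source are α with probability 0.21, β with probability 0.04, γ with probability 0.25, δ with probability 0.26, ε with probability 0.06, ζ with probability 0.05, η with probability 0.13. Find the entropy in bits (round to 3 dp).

H = −Σ pᵢ log₂ pᵢ.
−0.21·log₂(0.21) = 0.4728
−0.04·log₂(0.04) = 0.1858
−0.25·log₂(0.25) = 0.5000
−0.26·log₂(0.26) = 0.5053
−0.06·log₂(0.06) = 0.2435
−0.05·log₂(0.05) = 0.2161
−0.13·log₂(0.13) = 0.3826
Sum ≈ 2.5061 → 2.506 bits.

2.506 bits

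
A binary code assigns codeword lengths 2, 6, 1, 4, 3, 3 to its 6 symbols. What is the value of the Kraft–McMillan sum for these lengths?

With common denominator 2^6 = 64: Σ 2^(−ℓᵢ) = 16/64 + 1/64 + 32/64 + 4/64 + 8/64 + 8/64 = 69/64 = 1.078125.

1.078125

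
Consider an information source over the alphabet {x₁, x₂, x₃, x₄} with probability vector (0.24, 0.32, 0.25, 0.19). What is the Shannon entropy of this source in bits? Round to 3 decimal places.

1.975 bits

H = −Σ pᵢ log₂ pᵢ.
−0.24·log₂(0.24) = 0.4941
−0.32·log₂(0.32) = 0.5260
−0.25·log₂(0.25) = 0.5000
−0.19·log₂(0.19) = 0.4552
Sum ≈ 1.9754 → 1.975 bits.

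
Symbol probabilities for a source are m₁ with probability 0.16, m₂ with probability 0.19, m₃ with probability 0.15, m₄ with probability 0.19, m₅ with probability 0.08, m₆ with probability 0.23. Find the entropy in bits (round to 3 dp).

2.523 bits

H = −Σ pᵢ log₂ pᵢ.
−0.16·log₂(0.16) = 0.4230
−0.19·log₂(0.19) = 0.4552
−0.15·log₂(0.15) = 0.4105
−0.19·log₂(0.19) = 0.4552
−0.08·log₂(0.08) = 0.2915
−0.23·log₂(0.23) = 0.4877
Sum ≈ 2.5232 → 2.523 bits.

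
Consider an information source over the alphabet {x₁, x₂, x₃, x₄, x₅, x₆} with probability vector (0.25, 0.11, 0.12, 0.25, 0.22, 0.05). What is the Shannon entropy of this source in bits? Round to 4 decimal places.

2.4140 bits

H = −Σ pᵢ log₂ pᵢ.
−0.25·log₂(0.25) = 0.5000
−0.11·log₂(0.11) = 0.3503
−0.12·log₂(0.12) = 0.3671
−0.25·log₂(0.25) = 0.5000
−0.22·log₂(0.22) = 0.4806
−0.05·log₂(0.05) = 0.2161
Sum ≈ 2.4140 → 2.4140 bits.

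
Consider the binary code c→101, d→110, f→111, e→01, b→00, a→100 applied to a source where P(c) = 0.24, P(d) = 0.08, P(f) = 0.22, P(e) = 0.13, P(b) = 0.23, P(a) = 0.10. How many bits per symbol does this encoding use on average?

2.64 bits/symbol

L̄ = Σ pᵢ·ℓᵢ = 0.24·3 + 0.08·3 + 0.22·3 + 0.13·2 + 0.23·2 + 0.10·3 = 2.64 bits/symbol.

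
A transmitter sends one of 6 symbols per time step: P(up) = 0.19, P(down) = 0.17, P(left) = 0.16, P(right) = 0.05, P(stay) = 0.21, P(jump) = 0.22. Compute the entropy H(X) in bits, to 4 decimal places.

H = −Σ pᵢ log₂ pᵢ.
−0.19·log₂(0.19) = 0.4552
−0.17·log₂(0.17) = 0.4346
−0.16·log₂(0.16) = 0.4230
−0.05·log₂(0.05) = 0.2161
−0.21·log₂(0.21) = 0.4728
−0.22·log₂(0.22) = 0.4806
Sum ≈ 2.4823 → 2.4823 bits.

2.4823 bits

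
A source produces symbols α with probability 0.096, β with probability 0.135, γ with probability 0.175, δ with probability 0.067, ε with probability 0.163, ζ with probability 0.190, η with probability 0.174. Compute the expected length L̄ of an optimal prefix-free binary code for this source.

Repeatedly combine the two least-probable nodes; the expected code length is the sum of the merged weights.
merge 67/1000 + 12/125 → 163/1000
merge 27/200 + 163/1000 → 149/500
merge 163/1000 + 87/500 → 337/1000
merge 7/40 + 19/100 → 73/200
merge 149/500 + 337/1000 → 127/200
merge 73/200 + 127/200 → 1
L = 163/1000 + 149/500 + 337/1000 + 73/200 + 127/200 + 1 = 1399/500 = 2.798 bits/symbol.

2.798 bits/symbol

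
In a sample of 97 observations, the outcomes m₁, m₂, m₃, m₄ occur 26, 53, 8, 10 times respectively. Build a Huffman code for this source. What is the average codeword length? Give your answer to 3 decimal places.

Probabilities are the counts divided by 97.
Repeatedly combine the two least-probable nodes; the expected code length is the sum of the merged weights.
merge 8/97 + 10/97 → 18/97
merge 18/97 + 26/97 → 44/97
merge 44/97 + 53/97 → 1
L = 18/97 + 44/97 + 1 = 159/97 ≈ 1.639 bits/symbol.

1.639 bits/symbol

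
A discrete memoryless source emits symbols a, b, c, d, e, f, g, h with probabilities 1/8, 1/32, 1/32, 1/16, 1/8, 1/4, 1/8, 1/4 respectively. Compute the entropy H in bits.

2.6875 bits

Each probability is a power of 1/2, so log₂(1/p) is an integer.
H = Σ p·log₂(1/p) = 1/8·3 + 1/32·5 + 1/32·5 + 1/16·4 + 1/8·3 + 1/4·2 + 1/8·3 + 1/4·2 = 2.6875 bits.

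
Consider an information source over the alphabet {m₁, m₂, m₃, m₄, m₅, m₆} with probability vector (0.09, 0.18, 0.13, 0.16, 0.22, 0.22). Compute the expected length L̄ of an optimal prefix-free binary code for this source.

Repeatedly combine the two least-probable nodes; the expected code length is the sum of the merged weights.
merge 9/100 + 13/100 → 11/50
merge 4/25 + 9/50 → 17/50
merge 11/50 + 11/50 → 11/25
merge 11/50 + 17/50 → 14/25
merge 11/25 + 14/25 → 1
L = 11/50 + 17/50 + 11/25 + 14/25 + 1 = 64/25 = 2.56 bits/symbol.

2.56 bits/symbol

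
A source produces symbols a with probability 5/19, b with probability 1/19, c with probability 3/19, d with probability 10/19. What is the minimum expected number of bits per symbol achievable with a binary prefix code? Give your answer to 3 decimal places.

1.684 bits/symbol

Repeatedly combine the two least-probable nodes; the expected code length is the sum of the merged weights.
merge 1/19 + 3/19 → 4/19
merge 4/19 + 5/19 → 9/19
merge 9/19 + 10/19 → 1
L = 4/19 + 9/19 + 1 = 32/19 ≈ 1.684 bits/symbol.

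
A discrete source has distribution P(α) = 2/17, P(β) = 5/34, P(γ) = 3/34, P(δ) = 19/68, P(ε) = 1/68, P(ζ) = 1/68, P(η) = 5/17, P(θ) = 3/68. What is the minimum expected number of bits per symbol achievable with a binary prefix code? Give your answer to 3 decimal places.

Repeatedly combine the two least-probable nodes; the expected code length is the sum of the merged weights.
merge 1/68 + 1/68 → 1/34
merge 1/34 + 3/68 → 5/68
merge 5/68 + 3/34 → 11/68
merge 2/17 + 5/34 → 9/34
merge 11/68 + 9/34 → 29/68
merge 19/68 + 5/17 → 39/68
merge 29/68 + 39/68 → 1
L = 1/34 + 5/68 + 11/68 + 9/34 + 29/68 + 39/68 + 1 = 43/17 ≈ 2.529 bits/symbol.

2.529 bits/symbol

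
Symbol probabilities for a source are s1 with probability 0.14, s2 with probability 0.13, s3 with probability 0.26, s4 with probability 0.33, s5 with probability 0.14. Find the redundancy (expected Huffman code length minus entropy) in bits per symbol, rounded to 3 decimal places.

Entropy H = −Σ p log₂ p ≈ 2.2100 bits.
Huffman merges: 13/100+7/50→27/100; 7/50+13/50→2/5; 27/100+33/100→3/5; 2/5+3/5→1. L = 227/100 ≈ 2.2700.
L − H = 2.2700 − 2.2100 = 0.060 bits.

0.060 bits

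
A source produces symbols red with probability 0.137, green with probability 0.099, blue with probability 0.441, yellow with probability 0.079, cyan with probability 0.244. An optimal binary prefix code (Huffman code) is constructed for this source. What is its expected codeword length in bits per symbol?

2.052 bits/symbol

Repeatedly combine the two least-probable nodes; the expected code length is the sum of the merged weights.
merge 79/1000 + 99/1000 → 89/500
merge 137/1000 + 89/500 → 63/200
merge 61/250 + 63/200 → 559/1000
merge 441/1000 + 559/1000 → 1
L = 89/500 + 63/200 + 559/1000 + 1 = 513/250 = 2.052 bits/symbol.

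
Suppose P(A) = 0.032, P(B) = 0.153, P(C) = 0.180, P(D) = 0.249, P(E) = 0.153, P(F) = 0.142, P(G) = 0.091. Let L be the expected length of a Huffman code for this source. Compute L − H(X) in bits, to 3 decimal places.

Entropy H = −Σ p log₂ p ≈ 2.6470 bits.
Huffman merges: 4/125+91/1000→123/1000; 123/1000+71/500→53/200; 153/1000+153/1000→153/500; 9/50+249/1000→429/1000; 53/200+153/500→571/1000; 429/1000+571/1000→1. L = 1347/500 ≈ 2.6940.
L − H = 2.6940 − 2.6470 = 0.047 bits.

0.047 bits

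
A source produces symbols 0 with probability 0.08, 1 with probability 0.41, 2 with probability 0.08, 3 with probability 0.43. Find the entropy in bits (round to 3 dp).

1.634 bits

H = −Σ pᵢ log₂ pᵢ.
−0.08·log₂(0.08) = 0.2915
−0.41·log₂(0.41) = 0.5274
−0.08·log₂(0.08) = 0.2915
−0.43·log₂(0.43) = 0.5236
Sum ≈ 1.6340 → 1.634 bits.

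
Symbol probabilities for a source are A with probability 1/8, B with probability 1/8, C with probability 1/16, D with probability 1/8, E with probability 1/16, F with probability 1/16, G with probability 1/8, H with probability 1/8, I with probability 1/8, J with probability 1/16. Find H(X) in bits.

Each probability is a power of 1/2, so log₂(1/p) is an integer.
H = Σ p·log₂(1/p) = 1/8·3 + 1/8·3 + 1/16·4 + 1/8·3 + 1/16·4 + 1/16·4 + 1/8·3 + 1/8·3 + 1/8·3 + 1/16·4 = 3.25 bits.

3.25 bits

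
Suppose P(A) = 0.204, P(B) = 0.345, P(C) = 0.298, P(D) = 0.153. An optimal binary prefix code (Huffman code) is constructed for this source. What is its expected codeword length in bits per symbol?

2 bits/symbol

Repeatedly combine the two least-probable nodes; the expected code length is the sum of the merged weights.
merge 153/1000 + 51/250 → 357/1000
merge 149/500 + 69/200 → 643/1000
merge 357/1000 + 643/1000 → 1
L = 357/1000 + 643/1000 + 1 = 2 bits/symbol.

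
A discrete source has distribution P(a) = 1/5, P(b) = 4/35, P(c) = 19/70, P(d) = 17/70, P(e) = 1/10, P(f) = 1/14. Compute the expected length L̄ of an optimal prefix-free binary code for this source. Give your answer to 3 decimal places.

Repeatedly combine the two least-probable nodes; the expected code length is the sum of the merged weights.
merge 1/14 + 1/10 → 6/35
merge 4/35 + 6/35 → 2/7
merge 1/5 + 17/70 → 31/70
merge 19/70 + 2/7 → 39/70
merge 31/70 + 39/70 → 1
L = 6/35 + 2/7 + 31/70 + 39/70 + 1 = 86/35 ≈ 2.457 bits/symbol.

2.457 bits/symbol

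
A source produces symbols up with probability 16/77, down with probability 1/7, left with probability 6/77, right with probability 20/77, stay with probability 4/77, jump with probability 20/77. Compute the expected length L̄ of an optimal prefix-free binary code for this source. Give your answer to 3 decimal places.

Repeatedly combine the two least-probable nodes; the expected code length is the sum of the merged weights.
merge 4/77 + 6/77 → 10/77
merge 10/77 + 1/7 → 3/11
merge 16/77 + 20/77 → 36/77
merge 20/77 + 3/11 → 41/77
merge 36/77 + 41/77 → 1
L = 10/77 + 3/11 + 36/77 + 41/77 + 1 = 185/77 ≈ 2.403 bits/symbol.

2.403 bits/symbol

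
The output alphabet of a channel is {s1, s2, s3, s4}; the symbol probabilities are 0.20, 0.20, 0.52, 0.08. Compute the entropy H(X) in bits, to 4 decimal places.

1.7109 bits

H = −Σ pᵢ log₂ pᵢ.
−0.20·log₂(0.20) = 0.4644
−0.20·log₂(0.20) = 0.4644
−0.52·log₂(0.52) = 0.4906
−0.08·log₂(0.08) = 0.2915
Sum ≈ 1.7109 → 1.7109 bits.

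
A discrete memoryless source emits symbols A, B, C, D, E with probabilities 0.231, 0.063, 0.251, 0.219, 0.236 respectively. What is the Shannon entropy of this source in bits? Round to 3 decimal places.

H = −Σ pᵢ log₂ pᵢ.
−0.231·log₂(0.231) = 0.4883
−0.063·log₂(0.063) = 0.2513
−0.251·log₂(0.251) = 0.5006
−0.219·log₂(0.219) = 0.4798
−0.236·log₂(0.236) = 0.4916
Sum ≈ 2.2116 → 2.212 bits.

2.212 bits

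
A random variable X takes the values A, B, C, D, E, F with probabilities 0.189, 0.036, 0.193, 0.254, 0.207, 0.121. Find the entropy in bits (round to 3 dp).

H = −Σ pᵢ log₂ pᵢ.
−0.189·log₂(0.189) = 0.4543
−0.036·log₂(0.036) = 0.1727
−0.193·log₂(0.193) = 0.4581
−0.254·log₂(0.254) = 0.5022
−0.207·log₂(0.207) = 0.4704
−0.121·log₂(0.121) = 0.3687
Sum ≈ 2.4262 → 2.426 bits.

2.426 bits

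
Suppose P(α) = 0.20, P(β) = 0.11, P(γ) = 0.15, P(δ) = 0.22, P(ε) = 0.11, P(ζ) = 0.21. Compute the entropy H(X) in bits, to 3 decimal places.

H = −Σ pᵢ log₂ pᵢ.
−0.20·log₂(0.20) = 0.4644
−0.11·log₂(0.11) = 0.3503
−0.15·log₂(0.15) = 0.4105
−0.22·log₂(0.22) = 0.4806
−0.11·log₂(0.11) = 0.3503
−0.21·log₂(0.21) = 0.4728
Sum ≈ 2.5289 → 2.529 bits.

2.529 bits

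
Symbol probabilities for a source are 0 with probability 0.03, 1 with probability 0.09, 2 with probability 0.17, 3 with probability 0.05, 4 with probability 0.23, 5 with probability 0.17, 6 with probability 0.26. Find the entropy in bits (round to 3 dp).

2.543 bits

H = −Σ pᵢ log₂ pᵢ.
−0.03·log₂(0.03) = 0.1518
−0.09·log₂(0.09) = 0.3127
−0.17·log₂(0.17) = 0.4346
−0.05·log₂(0.05) = 0.2161
−0.23·log₂(0.23) = 0.4877
−0.17·log₂(0.17) = 0.4346
−0.26·log₂(0.26) = 0.5053
Sum ≈ 2.5426 → 2.543 bits.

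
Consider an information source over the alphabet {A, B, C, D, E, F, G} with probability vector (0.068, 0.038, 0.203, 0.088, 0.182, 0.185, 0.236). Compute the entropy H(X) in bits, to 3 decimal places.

H = −Σ pᵢ log₂ pᵢ.
−0.068·log₂(0.068) = 0.2637
−0.038·log₂(0.038) = 0.1793
−0.203·log₂(0.203) = 0.4670
−0.088·log₂(0.088) = 0.3086
−0.182·log₂(0.182) = 0.4474
−0.185·log₂(0.185) = 0.4504
−0.236·log₂(0.236) = 0.4916
Sum ≈ 2.6079 → 2.608 bits.

2.608 bits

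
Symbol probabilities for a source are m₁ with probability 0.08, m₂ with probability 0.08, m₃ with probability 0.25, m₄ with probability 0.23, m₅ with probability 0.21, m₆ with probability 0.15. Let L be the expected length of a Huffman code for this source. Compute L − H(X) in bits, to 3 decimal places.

0.016 bits

Entropy H = −Σ p log₂ p ≈ 2.4541 bits.
Huffman merges: 2/25+2/25→4/25; 3/20+4/25→31/100; 21/100+23/100→11/25; 1/4+31/100→14/25; 11/25+14/25→1. L = 247/100 ≈ 2.4700.
L − H = 2.4700 − 2.4541 = 0.016 bits.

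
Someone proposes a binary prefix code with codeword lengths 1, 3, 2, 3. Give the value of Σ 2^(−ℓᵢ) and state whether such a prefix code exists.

With common denominator 2^3 = 8: Σ 2^(−ℓᵢ) = 4/8 + 1/8 + 2/8 + 1/8 = 8/8 = 1.
Kraft's inequality requires Σ ≤ 1; here Σ = 1 ≤ 1, so such a prefix code exists.

1; yes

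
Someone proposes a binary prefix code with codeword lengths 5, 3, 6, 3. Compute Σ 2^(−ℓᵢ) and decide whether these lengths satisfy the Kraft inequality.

0.296875; yes

With common denominator 2^6 = 64: Σ 2^(−ℓᵢ) = 2/64 + 8/64 + 1/64 + 8/64 = 19/64 = 0.296875.
Kraft's inequality requires Σ ≤ 1; here Σ = 0.296875 ≤ 1, so such a prefix code exists.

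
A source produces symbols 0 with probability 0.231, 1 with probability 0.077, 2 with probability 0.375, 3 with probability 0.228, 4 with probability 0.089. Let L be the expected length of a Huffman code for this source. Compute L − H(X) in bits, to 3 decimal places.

0.065 bits

Entropy H = −Σ p log₂ p ≈ 2.1007 bits.
Huffman merges: 77/1000+89/1000→83/500; 83/500+57/250→197/500; 231/1000+3/8→303/500; 197/500+303/500→1. L = 1083/500 ≈ 2.1660.
L − H = 2.1660 − 2.1007 = 0.065 bits.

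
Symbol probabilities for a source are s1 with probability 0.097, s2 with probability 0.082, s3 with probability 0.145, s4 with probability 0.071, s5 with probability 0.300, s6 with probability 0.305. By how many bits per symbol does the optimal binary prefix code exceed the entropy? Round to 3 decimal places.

0.054 bits

Entropy H = −Σ p log₂ p ≈ 2.3408 bits.
Huffman merges: 71/1000+41/500→153/1000; 97/1000+29/200→121/500; 153/1000+121/500→79/200; 3/10+61/200→121/200; 79/200+121/200→1. L = 479/200 ≈ 2.3950.
L − H = 2.3950 − 2.3408 = 0.054 bits.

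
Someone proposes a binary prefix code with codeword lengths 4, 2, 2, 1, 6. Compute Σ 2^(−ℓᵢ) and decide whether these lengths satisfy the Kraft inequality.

1.078125; no

With common denominator 2^6 = 64: Σ 2^(−ℓᵢ) = 4/64 + 16/64 + 16/64 + 32/64 + 1/64 = 69/64 = 1.078125.
Kraft's inequality requires Σ ≤ 1; here Σ = 1.078125 > 1, so no such prefix code exists.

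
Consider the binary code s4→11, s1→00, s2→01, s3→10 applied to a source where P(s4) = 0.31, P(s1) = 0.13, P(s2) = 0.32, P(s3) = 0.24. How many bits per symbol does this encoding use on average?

2 bits/symbol

L̄ = Σ pᵢ·ℓᵢ = 0.31·2 + 0.13·2 + 0.32·2 + 0.24·2 = 2 bits/symbol.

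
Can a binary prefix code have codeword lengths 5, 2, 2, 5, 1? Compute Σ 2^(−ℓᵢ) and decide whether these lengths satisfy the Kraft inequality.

With common denominator 2^5 = 32: Σ 2^(−ℓᵢ) = 1/32 + 8/32 + 8/32 + 1/32 + 16/32 = 34/32 = 1.0625.
Kraft's inequality requires Σ ≤ 1; here Σ = 1.0625 > 1, so no such prefix code exists.

1.0625; no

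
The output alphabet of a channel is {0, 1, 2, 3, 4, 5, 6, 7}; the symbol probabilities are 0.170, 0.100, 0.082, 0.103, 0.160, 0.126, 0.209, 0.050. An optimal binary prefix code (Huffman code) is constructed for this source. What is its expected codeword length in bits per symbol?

Repeatedly combine the two least-probable nodes; the expected code length is the sum of the merged weights.
merge 1/20 + 41/500 → 33/250
merge 1/10 + 103/1000 → 203/1000
merge 63/500 + 33/250 → 129/500
merge 4/25 + 17/100 → 33/100
merge 203/1000 + 209/1000 → 103/250
merge 129/500 + 33/100 → 147/250
merge 103/250 + 147/250 → 1
L = 33/250 + 203/1000 + 129/500 + 33/100 + 103/250 + 147/250 + 1 = 2923/1000 = 2.923 bits/symbol.

2.923 bits/symbol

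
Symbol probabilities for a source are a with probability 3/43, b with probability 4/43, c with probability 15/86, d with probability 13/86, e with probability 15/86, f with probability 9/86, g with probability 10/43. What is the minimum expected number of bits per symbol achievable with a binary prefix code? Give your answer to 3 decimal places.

2.756 bits/symbol

Repeatedly combine the two least-probable nodes; the expected code length is the sum of the merged weights.
merge 3/43 + 4/43 → 7/43
merge 9/86 + 13/86 → 11/43
merge 7/43 + 15/86 → 29/86
merge 15/86 + 10/43 → 35/86
merge 11/43 + 29/86 → 51/86
merge 35/86 + 51/86 → 1
L = 7/43 + 11/43 + 29/86 + 35/86 + 51/86 + 1 = 237/86 ≈ 2.756 bits/symbol.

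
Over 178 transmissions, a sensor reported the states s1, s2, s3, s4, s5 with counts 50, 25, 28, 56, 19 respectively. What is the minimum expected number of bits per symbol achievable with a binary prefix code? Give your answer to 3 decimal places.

Probabilities are the counts divided by 178.
Repeatedly combine the two least-probable nodes; the expected code length is the sum of the merged weights.
merge 19/178 + 25/178 → 22/89
merge 14/89 + 22/89 → 36/89
merge 25/89 + 28/89 → 53/89
merge 36/89 + 53/89 → 1
L = 22/89 + 36/89 + 53/89 + 1 = 200/89 ≈ 2.247 bits/symbol.

2.247 bits/symbol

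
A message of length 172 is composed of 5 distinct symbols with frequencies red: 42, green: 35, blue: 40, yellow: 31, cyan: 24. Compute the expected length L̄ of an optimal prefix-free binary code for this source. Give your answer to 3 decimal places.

2.320 bits/symbol

Probabilities are the counts divided by 172.
Repeatedly combine the two least-probable nodes; the expected code length is the sum of the merged weights.
merge 6/43 + 31/172 → 55/172
merge 35/172 + 10/43 → 75/172
merge 21/86 + 55/172 → 97/172
merge 75/172 + 97/172 → 1
L = 55/172 + 75/172 + 97/172 + 1 = 399/172 ≈ 2.320 bits/symbol.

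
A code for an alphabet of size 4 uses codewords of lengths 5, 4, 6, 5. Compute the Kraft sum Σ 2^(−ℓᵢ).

0.140625

With common denominator 2^6 = 64: Σ 2^(−ℓᵢ) = 2/64 + 4/64 + 1/64 + 2/64 = 9/64 = 0.140625.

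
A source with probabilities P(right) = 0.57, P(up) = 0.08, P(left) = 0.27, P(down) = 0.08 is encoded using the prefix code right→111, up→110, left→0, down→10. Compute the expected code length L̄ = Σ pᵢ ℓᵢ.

2.38 bits/symbol

L̄ = Σ pᵢ·ℓᵢ = 0.57·3 + 0.08·3 + 0.27·1 + 0.08·2 = 2.38 bits/symbol.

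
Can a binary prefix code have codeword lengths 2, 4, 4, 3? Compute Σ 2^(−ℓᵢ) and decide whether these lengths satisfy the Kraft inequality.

0.5; yes

With common denominator 2^4 = 16: Σ 2^(−ℓᵢ) = 4/16 + 1/16 + 1/16 + 2/16 = 8/16 = 0.5.
Kraft's inequality requires Σ ≤ 1; here Σ = 0.5 ≤ 1, so such a prefix code exists.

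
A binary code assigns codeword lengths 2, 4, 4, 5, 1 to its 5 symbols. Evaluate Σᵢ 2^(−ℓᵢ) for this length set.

With common denominator 2^5 = 32: Σ 2^(−ℓᵢ) = 8/32 + 2/32 + 2/32 + 1/32 + 16/32 = 29/32 = 0.90625.

0.90625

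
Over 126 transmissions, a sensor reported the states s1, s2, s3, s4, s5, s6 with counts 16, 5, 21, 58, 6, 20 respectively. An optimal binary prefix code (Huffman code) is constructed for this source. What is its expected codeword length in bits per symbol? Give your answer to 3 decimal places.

2.167 bits/symbol

Probabilities are the counts divided by 126.
Repeatedly combine the two least-probable nodes; the expected code length is the sum of the merged weights.
merge 5/126 + 1/21 → 11/126
merge 11/126 + 8/63 → 3/14
merge 10/63 + 1/6 → 41/126
merge 3/14 + 41/126 → 34/63
merge 29/63 + 34/63 → 1
L = 11/126 + 3/14 + 41/126 + 34/63 + 1 = 13/6 ≈ 2.167 bits/symbol.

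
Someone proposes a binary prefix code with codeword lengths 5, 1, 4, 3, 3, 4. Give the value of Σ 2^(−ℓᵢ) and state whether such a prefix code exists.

0.90625; yes

With common denominator 2^5 = 32: Σ 2^(−ℓᵢ) = 1/32 + 16/32 + 2/32 + 4/32 + 4/32 + 2/32 = 29/32 = 0.90625.
Kraft's inequality requires Σ ≤ 1; here Σ = 0.90625 ≤ 1, so such a prefix code exists.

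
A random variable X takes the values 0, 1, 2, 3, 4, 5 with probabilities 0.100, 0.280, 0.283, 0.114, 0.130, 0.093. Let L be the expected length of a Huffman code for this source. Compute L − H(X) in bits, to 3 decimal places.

Entropy H = −Σ p log₂ p ≈ 2.4203 bits.
Huffman merges: 93/1000+1/10→193/1000; 57/500+13/100→61/250; 193/1000+61/250→437/1000; 7/25+283/1000→563/1000; 437/1000+563/1000→1. L = 2437/1000 ≈ 2.4370.
L − H = 2.4370 − 2.4203 = 0.017 bits.

0.017 bits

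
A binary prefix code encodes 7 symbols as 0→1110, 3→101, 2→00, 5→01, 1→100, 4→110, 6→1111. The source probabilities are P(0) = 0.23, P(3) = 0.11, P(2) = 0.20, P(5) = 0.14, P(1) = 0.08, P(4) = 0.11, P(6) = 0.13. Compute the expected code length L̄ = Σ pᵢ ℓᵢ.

L̄ = Σ pᵢ·ℓᵢ = 0.23·4 + 0.11·3 + 0.20·2 + 0.14·2 + 0.08·3 + 0.11·3 + 0.13·4 = 3.02 bits/symbol.

3.02 bits/symbol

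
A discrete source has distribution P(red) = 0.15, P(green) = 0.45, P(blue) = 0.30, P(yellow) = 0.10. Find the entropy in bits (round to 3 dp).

1.782 bits

H = −Σ pᵢ log₂ pᵢ.
−0.15·log₂(0.15) = 0.4105
−0.45·log₂(0.45) = 0.5184
−0.30·log₂(0.30) = 0.5211
−0.10·log₂(0.10) = 0.3322
Sum ≈ 1.7822 → 1.782 bits.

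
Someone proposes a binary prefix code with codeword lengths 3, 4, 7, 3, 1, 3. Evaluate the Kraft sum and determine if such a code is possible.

With common denominator 2^7 = 128: Σ 2^(−ℓᵢ) = 16/128 + 8/128 + 1/128 + 16/128 + 64/128 + 16/128 = 121/128 = 0.9453125.
Kraft's inequality requires Σ ≤ 1; here Σ = 0.9453125 ≤ 1, so such a prefix code exists.

0.9453125; yes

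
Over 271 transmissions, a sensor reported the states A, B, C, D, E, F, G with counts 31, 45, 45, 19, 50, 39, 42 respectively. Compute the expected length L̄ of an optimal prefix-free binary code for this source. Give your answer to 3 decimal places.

Probabilities are the counts divided by 271.
Repeatedly combine the two least-probable nodes; the expected code length is the sum of the merged weights.
merge 19/271 + 31/271 → 50/271
merge 39/271 + 42/271 → 81/271
merge 45/271 + 45/271 → 90/271
merge 50/271 + 50/271 → 100/271
merge 81/271 + 90/271 → 171/271
merge 100/271 + 171/271 → 1
L = 50/271 + 81/271 + 90/271 + 100/271 + 171/271 + 1 = 763/271 ≈ 2.815 bits/symbol.

2.815 bits/symbol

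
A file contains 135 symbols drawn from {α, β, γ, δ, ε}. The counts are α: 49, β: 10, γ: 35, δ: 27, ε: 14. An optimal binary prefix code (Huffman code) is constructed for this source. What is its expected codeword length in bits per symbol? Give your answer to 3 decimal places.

Probabilities are the counts divided by 135.
Repeatedly combine the two least-probable nodes; the expected code length is the sum of the merged weights.
merge 2/27 + 14/135 → 8/45
merge 8/45 + 1/5 → 17/45
merge 7/27 + 49/135 → 28/45
merge 17/45 + 28/45 → 1
L = 8/45 + 17/45 + 28/45 + 1 = 98/45 ≈ 2.178 bits/symbol.

2.178 bits/symbol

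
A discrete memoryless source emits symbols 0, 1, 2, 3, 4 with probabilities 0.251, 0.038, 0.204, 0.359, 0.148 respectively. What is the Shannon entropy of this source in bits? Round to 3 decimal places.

H = −Σ pᵢ log₂ pᵢ.
−0.251·log₂(0.251) = 0.5006
−0.038·log₂(0.038) = 0.1793
−0.204·log₂(0.204) = 0.4678
−0.359·log₂(0.359) = 0.5306
−0.148·log₂(0.148) = 0.4079
Sum ≈ 2.0862 → 2.086 bits.

2.086 bits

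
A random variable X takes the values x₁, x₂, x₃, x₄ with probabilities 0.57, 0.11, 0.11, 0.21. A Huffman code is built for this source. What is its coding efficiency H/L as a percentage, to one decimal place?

Entropy H = −Σ p log₂ p ≈ 1.6356 bits.
Huffman merges: 11/100+11/100→11/50; 21/100+11/50→43/100; 43/100+57/100→1. L = 33/20 ≈ 1.6500.
Efficiency = H/L = 1.6356/1.6500 = 99.1%.

99.1%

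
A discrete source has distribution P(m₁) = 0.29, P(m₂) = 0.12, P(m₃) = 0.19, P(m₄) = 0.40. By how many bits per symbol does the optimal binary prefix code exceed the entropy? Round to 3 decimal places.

0.041 bits

Entropy H = −Σ p log₂ p ≈ 1.8690 bits.
Huffman merges: 3/25+19/100→31/100; 29/100+31/100→3/5; 2/5+3/5→1. L = 191/100 ≈ 1.9100.
L − H = 1.9100 − 1.8690 = 0.041 bits.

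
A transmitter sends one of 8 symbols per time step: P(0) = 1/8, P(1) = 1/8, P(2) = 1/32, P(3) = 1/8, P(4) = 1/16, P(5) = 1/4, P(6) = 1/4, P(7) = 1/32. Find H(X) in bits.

2.6875 bits

Each probability is a power of 1/2, so log₂(1/p) is an integer.
H = Σ p·log₂(1/p) = 1/8·3 + 1/8·3 + 1/32·5 + 1/8·3 + 1/16·4 + 1/4·2 + 1/4·2 + 1/32·5 = 2.6875 bits.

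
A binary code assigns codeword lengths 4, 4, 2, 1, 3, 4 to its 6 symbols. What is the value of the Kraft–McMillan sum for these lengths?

1.0625

With common denominator 2^4 = 16: Σ 2^(−ℓᵢ) = 1/16 + 1/16 + 4/16 + 8/16 + 2/16 + 1/16 = 17/16 = 1.0625.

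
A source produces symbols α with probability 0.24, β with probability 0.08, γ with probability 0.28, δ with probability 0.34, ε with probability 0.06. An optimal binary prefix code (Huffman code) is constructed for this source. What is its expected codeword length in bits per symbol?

Repeatedly combine the two least-probable nodes; the expected code length is the sum of the merged weights.
merge 3/50 + 2/25 → 7/50
merge 7/50 + 6/25 → 19/50
merge 7/25 + 17/50 → 31/50
merge 19/50 + 31/50 → 1
L = 7/50 + 19/50 + 31/50 + 1 = 107/50 = 2.14 bits/symbol.

2.14 bits/symbol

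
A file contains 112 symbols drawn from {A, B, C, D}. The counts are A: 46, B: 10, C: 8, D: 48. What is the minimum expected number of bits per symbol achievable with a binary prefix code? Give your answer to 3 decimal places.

Probabilities are the counts divided by 112.
Repeatedly combine the two least-probable nodes; the expected code length is the sum of the merged weights.
merge 1/14 + 5/56 → 9/56
merge 9/56 + 23/56 → 4/7
merge 3/7 + 4/7 → 1
L = 9/56 + 4/7 + 1 = 97/56 ≈ 1.732 bits/symbol.

1.732 bits/symbol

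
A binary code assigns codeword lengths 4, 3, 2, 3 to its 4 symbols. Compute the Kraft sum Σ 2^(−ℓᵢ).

With common denominator 2^4 = 16: Σ 2^(−ℓᵢ) = 1/16 + 2/16 + 4/16 + 2/16 = 9/16 = 0.5625.

0.5625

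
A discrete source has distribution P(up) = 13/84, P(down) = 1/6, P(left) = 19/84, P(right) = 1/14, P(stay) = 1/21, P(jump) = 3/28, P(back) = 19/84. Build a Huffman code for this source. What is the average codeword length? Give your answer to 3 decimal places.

Repeatedly combine the two least-probable nodes; the expected code length is the sum of the merged weights.
merge 1/21 + 1/14 → 5/42
merge 3/28 + 5/42 → 19/84
merge 13/84 + 1/6 → 9/28
merge 19/84 + 19/84 → 19/42
merge 19/84 + 9/28 → 23/42
merge 19/42 + 23/42 → 1
L = 5/42 + 19/84 + 9/28 + 19/42 + 23/42 + 1 = 8/3 ≈ 2.667 bits/symbol.

2.667 bits/symbol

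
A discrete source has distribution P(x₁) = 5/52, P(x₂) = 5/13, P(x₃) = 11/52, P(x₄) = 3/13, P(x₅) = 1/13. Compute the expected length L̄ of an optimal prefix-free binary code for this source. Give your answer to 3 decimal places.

Repeatedly combine the two least-probable nodes; the expected code length is the sum of the merged weights.
merge 1/13 + 5/52 → 9/52
merge 9/52 + 11/52 → 5/13
merge 3/13 + 5/13 → 8/13
merge 5/13 + 8/13 → 1
L = 9/52 + 5/13 + 8/13 + 1 = 113/52 ≈ 2.173 bits/symbol.

2.173 bits/symbol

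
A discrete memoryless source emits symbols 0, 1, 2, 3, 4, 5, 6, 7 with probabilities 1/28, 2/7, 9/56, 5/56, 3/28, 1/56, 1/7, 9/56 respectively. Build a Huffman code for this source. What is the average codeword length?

Repeatedly combine the two least-probable nodes; the expected code length is the sum of the merged weights.
merge 1/56 + 1/28 → 3/56
merge 3/56 + 5/56 → 1/7
merge 3/28 + 1/7 → 1/4
merge 1/7 + 9/56 → 17/56
merge 9/56 + 1/4 → 23/56
merge 2/7 + 17/56 → 33/56
merge 23/56 + 33/56 → 1
L = 3/56 + 1/7 + 1/4 + 17/56 + 23/56 + 33/56 + 1 = 11/4 = 2.75 bits/symbol.

2.75 bits/symbol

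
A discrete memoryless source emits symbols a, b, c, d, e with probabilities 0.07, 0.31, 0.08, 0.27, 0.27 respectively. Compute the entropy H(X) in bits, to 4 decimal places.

H = −Σ pᵢ log₂ pᵢ.
−0.07·log₂(0.07) = 0.2686
−0.31·log₂(0.31) = 0.5238
−0.08·log₂(0.08) = 0.2915
−0.27·log₂(0.27) = 0.5100
−0.27·log₂(0.27) = 0.5100
Sum ≈ 2.1039 → 2.1039 bits.

2.1039 bits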